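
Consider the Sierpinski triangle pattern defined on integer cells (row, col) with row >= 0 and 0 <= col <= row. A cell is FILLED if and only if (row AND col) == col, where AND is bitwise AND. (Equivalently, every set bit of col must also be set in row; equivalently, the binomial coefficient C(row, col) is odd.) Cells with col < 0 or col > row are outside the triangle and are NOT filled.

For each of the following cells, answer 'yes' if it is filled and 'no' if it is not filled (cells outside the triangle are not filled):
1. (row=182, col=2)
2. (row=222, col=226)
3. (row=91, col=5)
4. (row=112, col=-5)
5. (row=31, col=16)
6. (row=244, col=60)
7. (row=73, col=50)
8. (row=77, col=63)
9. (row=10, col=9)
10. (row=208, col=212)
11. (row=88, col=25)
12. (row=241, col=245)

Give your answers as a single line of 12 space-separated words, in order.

(182,2): row=0b10110110, col=0b10, row AND col = 0b10 = 2; 2 == 2 -> filled
(222,226): col outside [0, 222] -> not filled
(91,5): row=0b1011011, col=0b101, row AND col = 0b1 = 1; 1 != 5 -> empty
(112,-5): col outside [0, 112] -> not filled
(31,16): row=0b11111, col=0b10000, row AND col = 0b10000 = 16; 16 == 16 -> filled
(244,60): row=0b11110100, col=0b111100, row AND col = 0b110100 = 52; 52 != 60 -> empty
(73,50): row=0b1001001, col=0b110010, row AND col = 0b0 = 0; 0 != 50 -> empty
(77,63): row=0b1001101, col=0b111111, row AND col = 0b1101 = 13; 13 != 63 -> empty
(10,9): row=0b1010, col=0b1001, row AND col = 0b1000 = 8; 8 != 9 -> empty
(208,212): col outside [0, 208] -> not filled
(88,25): row=0b1011000, col=0b11001, row AND col = 0b11000 = 24; 24 != 25 -> empty
(241,245): col outside [0, 241] -> not filled

Answer: yes no no no yes no no no no no no no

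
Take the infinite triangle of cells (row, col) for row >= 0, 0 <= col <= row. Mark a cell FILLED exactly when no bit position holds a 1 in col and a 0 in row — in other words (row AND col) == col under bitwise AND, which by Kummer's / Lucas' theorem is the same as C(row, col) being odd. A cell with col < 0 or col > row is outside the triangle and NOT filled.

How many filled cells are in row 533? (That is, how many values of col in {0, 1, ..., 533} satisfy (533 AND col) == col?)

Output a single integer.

Answer: 16

Derivation:
533 in binary = 1000010101
popcount(533) = number of 1-bits in 1000010101 = 4
A col c satisfies (533 AND c) == c iff every set bit of c is also set in 533; each of the 4 set bits of 533 can independently be on or off in c.
count = 2^4 = 16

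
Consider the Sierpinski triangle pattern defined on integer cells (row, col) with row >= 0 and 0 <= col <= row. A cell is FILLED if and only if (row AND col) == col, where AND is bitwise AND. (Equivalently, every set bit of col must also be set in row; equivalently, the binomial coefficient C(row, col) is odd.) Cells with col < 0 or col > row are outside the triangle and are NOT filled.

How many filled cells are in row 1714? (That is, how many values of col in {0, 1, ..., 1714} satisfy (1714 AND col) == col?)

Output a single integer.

Answer: 64

Derivation:
1714 in binary = 11010110010
popcount(1714) = number of 1-bits in 11010110010 = 6
A col c satisfies (1714 AND c) == c iff every set bit of c is also set in 1714; each of the 6 set bits of 1714 can independently be on or off in c.
count = 2^6 = 64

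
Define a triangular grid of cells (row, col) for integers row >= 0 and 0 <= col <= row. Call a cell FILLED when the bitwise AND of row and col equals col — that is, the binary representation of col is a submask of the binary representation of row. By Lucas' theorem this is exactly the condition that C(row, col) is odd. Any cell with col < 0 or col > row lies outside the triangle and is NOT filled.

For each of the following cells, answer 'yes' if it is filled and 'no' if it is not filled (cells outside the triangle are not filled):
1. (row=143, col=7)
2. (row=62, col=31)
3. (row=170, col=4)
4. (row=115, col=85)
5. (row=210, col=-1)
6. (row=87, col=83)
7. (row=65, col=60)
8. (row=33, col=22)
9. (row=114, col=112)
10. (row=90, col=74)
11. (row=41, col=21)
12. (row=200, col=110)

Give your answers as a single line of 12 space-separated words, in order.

(143,7): row=0b10001111, col=0b111, row AND col = 0b111 = 7; 7 == 7 -> filled
(62,31): row=0b111110, col=0b11111, row AND col = 0b11110 = 30; 30 != 31 -> empty
(170,4): row=0b10101010, col=0b100, row AND col = 0b0 = 0; 0 != 4 -> empty
(115,85): row=0b1110011, col=0b1010101, row AND col = 0b1010001 = 81; 81 != 85 -> empty
(210,-1): col outside [0, 210] -> not filled
(87,83): row=0b1010111, col=0b1010011, row AND col = 0b1010011 = 83; 83 == 83 -> filled
(65,60): row=0b1000001, col=0b111100, row AND col = 0b0 = 0; 0 != 60 -> empty
(33,22): row=0b100001, col=0b10110, row AND col = 0b0 = 0; 0 != 22 -> empty
(114,112): row=0b1110010, col=0b1110000, row AND col = 0b1110000 = 112; 112 == 112 -> filled
(90,74): row=0b1011010, col=0b1001010, row AND col = 0b1001010 = 74; 74 == 74 -> filled
(41,21): row=0b101001, col=0b10101, row AND col = 0b1 = 1; 1 != 21 -> empty
(200,110): row=0b11001000, col=0b1101110, row AND col = 0b1001000 = 72; 72 != 110 -> empty

Answer: yes no no no no yes no no yes yes no no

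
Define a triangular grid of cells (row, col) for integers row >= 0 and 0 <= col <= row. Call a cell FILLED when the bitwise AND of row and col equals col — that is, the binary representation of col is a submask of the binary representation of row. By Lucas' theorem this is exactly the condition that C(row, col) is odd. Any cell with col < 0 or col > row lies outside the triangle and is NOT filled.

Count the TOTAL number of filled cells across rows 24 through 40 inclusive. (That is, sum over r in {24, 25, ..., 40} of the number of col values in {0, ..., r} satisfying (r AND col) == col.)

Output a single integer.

r24=11000 pc2: +4 =4
r25=11001 pc3: +8 =12
r26=11010 pc3: +8 =20
r27=11011 pc4: +16 =36
r28=11100 pc3: +8 =44
r29=11101 pc4: +16 =60
r30=11110 pc4: +16 =76
r31=11111 pc5: +32 =108
r32=100000 pc1: +2 =110
r33=100001 pc2: +4 =114
r34=100010 pc2: +4 =118
r35=100011 pc3: +8 =126
r36=100100 pc2: +4 =130
r37=100101 pc3: +8 =138
r38=100110 pc3: +8 =146
r39=100111 pc4: +16 =162
r40=101000 pc2: +4 =166

Answer: 166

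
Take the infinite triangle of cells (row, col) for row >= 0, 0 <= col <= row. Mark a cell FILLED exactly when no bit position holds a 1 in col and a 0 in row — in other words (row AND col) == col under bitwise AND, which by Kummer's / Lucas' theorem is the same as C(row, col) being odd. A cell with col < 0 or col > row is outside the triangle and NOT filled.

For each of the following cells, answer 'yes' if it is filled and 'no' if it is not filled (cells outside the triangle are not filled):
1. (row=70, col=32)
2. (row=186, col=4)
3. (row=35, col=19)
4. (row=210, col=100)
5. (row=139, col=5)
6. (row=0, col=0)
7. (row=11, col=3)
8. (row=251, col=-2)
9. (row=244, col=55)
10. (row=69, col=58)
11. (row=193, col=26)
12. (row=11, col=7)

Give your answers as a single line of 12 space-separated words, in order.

Answer: no no no no no yes yes no no no no no

Derivation:
(70,32): row=0b1000110, col=0b100000, row AND col = 0b0 = 0; 0 != 32 -> empty
(186,4): row=0b10111010, col=0b100, row AND col = 0b0 = 0; 0 != 4 -> empty
(35,19): row=0b100011, col=0b10011, row AND col = 0b11 = 3; 3 != 19 -> empty
(210,100): row=0b11010010, col=0b1100100, row AND col = 0b1000000 = 64; 64 != 100 -> empty
(139,5): row=0b10001011, col=0b101, row AND col = 0b1 = 1; 1 != 5 -> empty
(0,0): row=0b0, col=0b0, row AND col = 0b0 = 0; 0 == 0 -> filled
(11,3): row=0b1011, col=0b11, row AND col = 0b11 = 3; 3 == 3 -> filled
(251,-2): col outside [0, 251] -> not filled
(244,55): row=0b11110100, col=0b110111, row AND col = 0b110100 = 52; 52 != 55 -> empty
(69,58): row=0b1000101, col=0b111010, row AND col = 0b0 = 0; 0 != 58 -> empty
(193,26): row=0b11000001, col=0b11010, row AND col = 0b0 = 0; 0 != 26 -> empty
(11,7): row=0b1011, col=0b111, row AND col = 0b11 = 3; 3 != 7 -> empty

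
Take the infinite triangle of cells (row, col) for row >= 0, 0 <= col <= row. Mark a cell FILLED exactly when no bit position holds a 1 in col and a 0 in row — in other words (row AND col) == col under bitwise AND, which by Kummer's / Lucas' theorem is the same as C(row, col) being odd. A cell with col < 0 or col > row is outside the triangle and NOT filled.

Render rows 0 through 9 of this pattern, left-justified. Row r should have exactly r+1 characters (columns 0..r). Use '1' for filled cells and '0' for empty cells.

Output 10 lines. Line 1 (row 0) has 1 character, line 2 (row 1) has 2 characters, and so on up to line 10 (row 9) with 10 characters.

Answer: 1
11
101
1111
10001
110011
1010101
11111111
100000001
1100000011

Derivation:
r0=0: 1
r1=1: 11
r2=10: 101
r3=11: 1111
r4=100: 10001
r5=101: 110011
r6=110: 1010101
r7=111: 11111111
r8=1000: 100000001
r9=1001: 1100000011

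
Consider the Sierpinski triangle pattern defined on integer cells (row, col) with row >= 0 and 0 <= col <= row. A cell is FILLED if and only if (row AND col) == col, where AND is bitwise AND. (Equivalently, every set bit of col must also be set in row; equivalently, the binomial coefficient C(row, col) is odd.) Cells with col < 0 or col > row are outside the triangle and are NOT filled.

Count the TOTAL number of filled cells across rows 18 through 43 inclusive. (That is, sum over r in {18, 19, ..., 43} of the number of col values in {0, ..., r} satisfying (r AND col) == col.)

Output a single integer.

r18=10010 pc2: +4 =4
r19=10011 pc3: +8 =12
r20=10100 pc2: +4 =16
r21=10101 pc3: +8 =24
r22=10110 pc3: +8 =32
r23=10111 pc4: +16 =48
r24=11000 pc2: +4 =52
r25=11001 pc3: +8 =60
r26=11010 pc3: +8 =68
r27=11011 pc4: +16 =84
r28=11100 pc3: +8 =92
r29=11101 pc4: +16 =108
r30=11110 pc4: +16 =124
r31=11111 pc5: +32 =156
r32=100000 pc1: +2 =158
r33=100001 pc2: +4 =162
r34=100010 pc2: +4 =166
r35=100011 pc3: +8 =174
r36=100100 pc2: +4 =178
r37=100101 pc3: +8 =186
r38=100110 pc3: +8 =194
r39=100111 pc4: +16 =210
r40=101000 pc2: +4 =214
r41=101001 pc3: +8 =222
r42=101010 pc3: +8 =230
r43=101011 pc4: +16 =246

Answer: 246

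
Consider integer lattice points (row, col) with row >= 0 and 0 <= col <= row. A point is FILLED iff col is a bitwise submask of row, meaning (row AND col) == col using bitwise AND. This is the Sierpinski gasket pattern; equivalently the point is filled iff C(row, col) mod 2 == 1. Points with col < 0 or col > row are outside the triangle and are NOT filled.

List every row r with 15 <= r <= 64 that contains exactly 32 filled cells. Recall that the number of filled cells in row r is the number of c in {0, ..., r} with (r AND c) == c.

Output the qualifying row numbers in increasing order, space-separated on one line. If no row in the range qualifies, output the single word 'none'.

Row r has 2^popcount(r) filled cells, so we need popcount(r) = log2(32) = 5.
Scan r = 15..64 and keep those with exactly 5 one-bits:
r=15=1111 popcount=4 -> skip
r=16=10000 popcount=1 -> skip
r=17=10001 popcount=2 -> skip
r=18=10010 popcount=2 -> skip
r=19=10011 popcount=3 -> skip
r=20=10100 popcount=2 -> skip
r=21=10101 popcount=3 -> skip
r=22=10110 popcount=3 -> skip
r=23=10111 popcount=4 -> skip
r=24=11000 popcount=2 -> skip
r=25=11001 popcount=3 -> skip
r=26=11010 popcount=3 -> skip
r=27=11011 popcount=4 -> skip
r=28=11100 popcount=3 -> skip
r=29=11101 popcount=4 -> skip
r=30=11110 popcount=4 -> skip
r=31=11111 popcount=5 -> KEEP
r=32=100000 popcount=1 -> skip
r=33=100001 popcount=2 -> skip
r=34=100010 popcount=2 -> skip
r=35=100011 popcount=3 -> skip
r=36=100100 popcount=2 -> skip
r=37=100101 popcount=3 -> skip
r=38=100110 popcount=3 -> skip
r=39=100111 popcount=4 -> skip
r=40=101000 popcount=2 -> skip
r=41=101001 popcount=3 -> skip
r=42=101010 popcount=3 -> skip
r=43=101011 popcount=4 -> skip
r=44=101100 popcount=3 -> skip
r=45=101101 popcount=4 -> skip
r=46=101110 popcount=4 -> skip
r=47=101111 popcount=5 -> KEEP
r=48=110000 popcount=2 -> skip
r=49=110001 popcount=3 -> skip
r=50=110010 popcount=3 -> skip
r=51=110011 popcount=4 -> skip
r=52=110100 popcount=3 -> skip
r=53=110101 popcount=4 -> skip
r=54=110110 popcount=4 -> skip
r=55=110111 popcount=5 -> KEEP
r=56=111000 popcount=3 -> skip
r=57=111001 popcount=4 -> skip
r=58=111010 popcount=4 -> skip
r=59=111011 popcount=5 -> KEEP
r=60=111100 popcount=4 -> skip
r=61=111101 popcount=5 -> KEEP
r=62=111110 popcount=5 -> KEEP
r=63=111111 popcount=6 -> skip
r=64=1000000 popcount=1 -> skip
Kept rows: 31 47 55 59 61 62

Answer: 31 47 55 59 61 62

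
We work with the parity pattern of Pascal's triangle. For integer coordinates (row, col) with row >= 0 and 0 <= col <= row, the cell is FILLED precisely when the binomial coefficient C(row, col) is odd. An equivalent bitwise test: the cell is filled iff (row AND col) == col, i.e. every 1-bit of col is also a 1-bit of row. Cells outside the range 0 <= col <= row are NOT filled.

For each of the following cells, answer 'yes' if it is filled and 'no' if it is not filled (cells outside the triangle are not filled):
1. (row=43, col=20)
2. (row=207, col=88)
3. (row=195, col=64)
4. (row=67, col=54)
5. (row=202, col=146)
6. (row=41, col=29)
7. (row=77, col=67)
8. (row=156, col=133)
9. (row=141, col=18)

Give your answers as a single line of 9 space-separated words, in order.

(43,20): row=0b101011, col=0b10100, row AND col = 0b0 = 0; 0 != 20 -> empty
(207,88): row=0b11001111, col=0b1011000, row AND col = 0b1001000 = 72; 72 != 88 -> empty
(195,64): row=0b11000011, col=0b1000000, row AND col = 0b1000000 = 64; 64 == 64 -> filled
(67,54): row=0b1000011, col=0b110110, row AND col = 0b10 = 2; 2 != 54 -> empty
(202,146): row=0b11001010, col=0b10010010, row AND col = 0b10000010 = 130; 130 != 146 -> empty
(41,29): row=0b101001, col=0b11101, row AND col = 0b1001 = 9; 9 != 29 -> empty
(77,67): row=0b1001101, col=0b1000011, row AND col = 0b1000001 = 65; 65 != 67 -> empty
(156,133): row=0b10011100, col=0b10000101, row AND col = 0b10000100 = 132; 132 != 133 -> empty
(141,18): row=0b10001101, col=0b10010, row AND col = 0b0 = 0; 0 != 18 -> empty

Answer: no no yes no no no no no no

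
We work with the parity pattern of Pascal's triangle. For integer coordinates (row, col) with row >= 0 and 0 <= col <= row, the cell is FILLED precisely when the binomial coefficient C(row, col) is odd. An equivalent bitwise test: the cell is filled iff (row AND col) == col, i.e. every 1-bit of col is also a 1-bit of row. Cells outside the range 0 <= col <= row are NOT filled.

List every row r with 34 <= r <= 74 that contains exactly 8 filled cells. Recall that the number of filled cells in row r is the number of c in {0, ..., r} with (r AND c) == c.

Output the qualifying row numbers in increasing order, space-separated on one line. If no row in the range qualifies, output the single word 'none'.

Row r has 2^popcount(r) filled cells, so we need popcount(r) = log2(8) = 3.
Scan r = 34..74 and keep those with exactly 3 one-bits:
r=34=100010 popcount=2 -> skip
r=35=100011 popcount=3 -> KEEP
r=36=100100 popcount=2 -> skip
r=37=100101 popcount=3 -> KEEP
r=38=100110 popcount=3 -> KEEP
r=39=100111 popcount=4 -> skip
r=40=101000 popcount=2 -> skip
r=41=101001 popcount=3 -> KEEP
r=42=101010 popcount=3 -> KEEP
r=43=101011 popcount=4 -> skip
r=44=101100 popcount=3 -> KEEP
r=45=101101 popcount=4 -> skip
r=46=101110 popcount=4 -> skip
r=47=101111 popcount=5 -> skip
r=48=110000 popcount=2 -> skip
r=49=110001 popcount=3 -> KEEP
r=50=110010 popcount=3 -> KEEP
r=51=110011 popcount=4 -> skip
r=52=110100 popcount=3 -> KEEP
r=53=110101 popcount=4 -> skip
r=54=110110 popcount=4 -> skip
r=55=110111 popcount=5 -> skip
r=56=111000 popcount=3 -> KEEP
r=57=111001 popcount=4 -> skip
r=58=111010 popcount=4 -> skip
r=59=111011 popcount=5 -> skip
r=60=111100 popcount=4 -> skip
r=61=111101 popcount=5 -> skip
r=62=111110 popcount=5 -> skip
r=63=111111 popcount=6 -> skip
r=64=1000000 popcount=1 -> skip
r=65=1000001 popcount=2 -> skip
r=66=1000010 popcount=2 -> skip
r=67=1000011 popcount=3 -> KEEP
r=68=1000100 popcount=2 -> skip
r=69=1000101 popcount=3 -> KEEP
r=70=1000110 popcount=3 -> KEEP
r=71=1000111 popcount=4 -> skip
r=72=1001000 popcount=2 -> skip
r=73=1001001 popcount=3 -> KEEP
r=74=1001010 popcount=3 -> KEEP
Kept rows: 35 37 38 41 42 44 49 50 52 56 67 69 70 73 74

Answer: 35 37 38 41 42 44 49 50 52 56 67 69 70 73 74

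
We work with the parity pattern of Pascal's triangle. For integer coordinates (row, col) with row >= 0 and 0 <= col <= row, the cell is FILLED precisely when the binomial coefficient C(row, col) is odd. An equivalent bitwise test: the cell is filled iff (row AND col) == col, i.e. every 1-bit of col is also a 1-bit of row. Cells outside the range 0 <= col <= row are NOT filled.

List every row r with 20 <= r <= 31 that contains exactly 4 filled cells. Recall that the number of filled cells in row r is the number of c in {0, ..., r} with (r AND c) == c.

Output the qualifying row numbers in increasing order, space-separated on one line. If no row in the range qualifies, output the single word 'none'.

Answer: 20 24

Derivation:
Row r has 2^popcount(r) filled cells, so we need popcount(r) = log2(4) = 2.
Scan r = 20..31 and keep those with exactly 2 one-bits:
r=20=10100 popcount=2 -> KEEP
r=21=10101 popcount=3 -> skip
r=22=10110 popcount=3 -> skip
r=23=10111 popcount=4 -> skip
r=24=11000 popcount=2 -> KEEP
r=25=11001 popcount=3 -> skip
r=26=11010 popcount=3 -> skip
r=27=11011 popcount=4 -> skip
r=28=11100 popcount=3 -> skip
r=29=11101 popcount=4 -> skip
r=30=11110 popcount=4 -> skip
r=31=11111 popcount=5 -> skip
Kept rows: 20 24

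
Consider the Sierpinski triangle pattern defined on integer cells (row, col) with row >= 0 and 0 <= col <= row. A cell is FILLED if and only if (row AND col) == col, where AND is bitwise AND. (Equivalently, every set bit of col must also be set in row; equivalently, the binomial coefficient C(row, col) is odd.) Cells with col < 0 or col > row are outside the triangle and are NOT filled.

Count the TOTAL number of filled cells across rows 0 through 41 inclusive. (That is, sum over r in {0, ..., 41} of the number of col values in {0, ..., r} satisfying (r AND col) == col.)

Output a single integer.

Answer: 309

Derivation:
r0=0 pc0: +1 =1
r1=1 pc1: +2 =3
r2=10 pc1: +2 =5
r3=11 pc2: +4 =9
r4=100 pc1: +2 =11
r5=101 pc2: +4 =15
r6=110 pc2: +4 =19
r7=111 pc3: +8 =27
r8=1000 pc1: +2 =29
r9=1001 pc2: +4 =33
r10=1010 pc2: +4 =37
r11=1011 pc3: +8 =45
r12=1100 pc2: +4 =49
r13=1101 pc3: +8 =57
r14=1110 pc3: +8 =65
r15=1111 pc4: +16 =81
r16=10000 pc1: +2 =83
r17=10001 pc2: +4 =87
r18=10010 pc2: +4 =91
r19=10011 pc3: +8 =99
r20=10100 pc2: +4 =103
r21=10101 pc3: +8 =111
r22=10110 pc3: +8 =119
r23=10111 pc4: +16 =135
r24=11000 pc2: +4 =139
r25=11001 pc3: +8 =147
r26=11010 pc3: +8 =155
r27=11011 pc4: +16 =171
r28=11100 pc3: +8 =179
r29=11101 pc4: +16 =195
r30=11110 pc4: +16 =211
r31=11111 pc5: +32 =243
r32=100000 pc1: +2 =245
r33=100001 pc2: +4 =249
r34=100010 pc2: +4 =253
r35=100011 pc3: +8 =261
r36=100100 pc2: +4 =265
r37=100101 pc3: +8 =273
r38=100110 pc3: +8 =281
r39=100111 pc4: +16 =297
r40=101000 pc2: +4 =301
r41=101001 pc3: +8 =309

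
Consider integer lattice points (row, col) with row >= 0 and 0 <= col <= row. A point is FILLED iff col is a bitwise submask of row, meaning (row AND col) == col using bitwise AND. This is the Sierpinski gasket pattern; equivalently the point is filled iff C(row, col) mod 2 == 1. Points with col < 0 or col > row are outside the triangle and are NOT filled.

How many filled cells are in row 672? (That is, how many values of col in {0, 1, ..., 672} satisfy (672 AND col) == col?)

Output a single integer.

672 in binary = 1010100000
popcount(672) = number of 1-bits in 1010100000 = 3
A col c satisfies (672 AND c) == c iff every set bit of c is also set in 672; each of the 3 set bits of 672 can independently be on or off in c.
count = 2^3 = 8

Answer: 8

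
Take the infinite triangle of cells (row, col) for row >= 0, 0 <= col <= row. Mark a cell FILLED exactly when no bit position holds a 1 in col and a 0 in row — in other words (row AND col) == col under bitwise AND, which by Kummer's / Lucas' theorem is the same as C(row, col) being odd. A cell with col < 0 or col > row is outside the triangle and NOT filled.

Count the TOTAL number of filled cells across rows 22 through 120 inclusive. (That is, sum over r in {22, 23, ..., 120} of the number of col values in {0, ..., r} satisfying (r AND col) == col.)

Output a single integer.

r22=10110 pc3: +8 =8
r23=10111 pc4: +16 =24
r24=11000 pc2: +4 =28
r25=11001 pc3: +8 =36
r26=11010 pc3: +8 =44
r27=11011 pc4: +16 =60
r28=11100 pc3: +8 =68
r29=11101 pc4: +16 =84
r30=11110 pc4: +16 =100
r31=11111 pc5: +32 =132
r32=100000 pc1: +2 =134
r33=100001 pc2: +4 =138
r34=100010 pc2: +4 =142
r35=100011 pc3: +8 =150
r36=100100 pc2: +4 =154
r37=100101 pc3: +8 =162
r38=100110 pc3: +8 =170
r39=100111 pc4: +16 =186
r40=101000 pc2: +4 =190
r41=101001 pc3: +8 =198
r42=101010 pc3: +8 =206
r43=101011 pc4: +16 =222
r44=101100 pc3: +8 =230
r45=101101 pc4: +16 =246
r46=101110 pc4: +16 =262
r47=101111 pc5: +32 =294
r48=110000 pc2: +4 =298
r49=110001 pc3: +8 =306
r50=110010 pc3: +8 =314
r51=110011 pc4: +16 =330
r52=110100 pc3: +8 =338
r53=110101 pc4: +16 =354
r54=110110 pc4: +16 =370
r55=110111 pc5: +32 =402
r56=111000 pc3: +8 =410
r57=111001 pc4: +16 =426
r58=111010 pc4: +16 =442
r59=111011 pc5: +32 =474
r60=111100 pc4: +16 =490
r61=111101 pc5: +32 =522
r62=111110 pc5: +32 =554
r63=111111 pc6: +64 =618
r64=1000000 pc1: +2 =620
r65=1000001 pc2: +4 =624
r66=1000010 pc2: +4 =628
r67=1000011 pc3: +8 =636
r68=1000100 pc2: +4 =640
r69=1000101 pc3: +8 =648
r70=1000110 pc3: +8 =656
r71=1000111 pc4: +16 =672
r72=1001000 pc2: +4 =676
r73=1001001 pc3: +8 =684
r74=1001010 pc3: +8 =692
r75=1001011 pc4: +16 =708
r76=1001100 pc3: +8 =716
r77=1001101 pc4: +16 =732
r78=1001110 pc4: +16 =748
r79=1001111 pc5: +32 =780
r80=1010000 pc2: +4 =784
r81=1010001 pc3: +8 =792
r82=1010010 pc3: +8 =800
r83=1010011 pc4: +16 =816
r84=1010100 pc3: +8 =824
r85=1010101 pc4: +16 =840
r86=1010110 pc4: +16 =856
r87=1010111 pc5: +32 =888
r88=1011000 pc3: +8 =896
r89=1011001 pc4: +16 =912
r90=1011010 pc4: +16 =928
r91=1011011 pc5: +32 =960
r92=1011100 pc4: +16 =976
r93=1011101 pc5: +32 =1008
r94=1011110 pc5: +32 =1040
r95=1011111 pc6: +64 =1104
r96=1100000 pc2: +4 =1108
r97=1100001 pc3: +8 =1116
r98=1100010 pc3: +8 =1124
r99=1100011 pc4: +16 =1140
r100=1100100 pc3: +8 =1148
r101=1100101 pc4: +16 =1164
r102=1100110 pc4: +16 =1180
r103=1100111 pc5: +32 =1212
r104=1101000 pc3: +8 =1220
r105=1101001 pc4: +16 =1236
r106=1101010 pc4: +16 =1252
r107=1101011 pc5: +32 =1284
r108=1101100 pc4: +16 =1300
r109=1101101 pc5: +32 =1332
r110=1101110 pc5: +32 =1364
r111=1101111 pc6: +64 =1428
r112=1110000 pc3: +8 =1436
r113=1110001 pc4: +16 =1452
r114=1110010 pc4: +16 =1468
r115=1110011 pc5: +32 =1500
r116=1110100 pc4: +16 =1516
r117=1110101 pc5: +32 =1548
r118=1110110 pc5: +32 =1580
r119=1110111 pc6: +64 =1644
r120=1111000 pc4: +16 =1660

Answer: 1660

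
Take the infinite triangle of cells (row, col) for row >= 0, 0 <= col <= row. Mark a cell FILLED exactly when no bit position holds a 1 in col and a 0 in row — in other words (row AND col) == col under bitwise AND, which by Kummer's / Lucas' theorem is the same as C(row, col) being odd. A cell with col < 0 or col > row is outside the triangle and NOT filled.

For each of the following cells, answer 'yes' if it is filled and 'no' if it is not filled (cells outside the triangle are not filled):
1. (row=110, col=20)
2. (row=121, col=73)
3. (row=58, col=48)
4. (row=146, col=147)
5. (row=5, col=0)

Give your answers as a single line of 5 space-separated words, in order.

Answer: no yes yes no yes

Derivation:
(110,20): row=0b1101110, col=0b10100, row AND col = 0b100 = 4; 4 != 20 -> empty
(121,73): row=0b1111001, col=0b1001001, row AND col = 0b1001001 = 73; 73 == 73 -> filled
(58,48): row=0b111010, col=0b110000, row AND col = 0b110000 = 48; 48 == 48 -> filled
(146,147): col outside [0, 146] -> not filled
(5,0): row=0b101, col=0b0, row AND col = 0b0 = 0; 0 == 0 -> filled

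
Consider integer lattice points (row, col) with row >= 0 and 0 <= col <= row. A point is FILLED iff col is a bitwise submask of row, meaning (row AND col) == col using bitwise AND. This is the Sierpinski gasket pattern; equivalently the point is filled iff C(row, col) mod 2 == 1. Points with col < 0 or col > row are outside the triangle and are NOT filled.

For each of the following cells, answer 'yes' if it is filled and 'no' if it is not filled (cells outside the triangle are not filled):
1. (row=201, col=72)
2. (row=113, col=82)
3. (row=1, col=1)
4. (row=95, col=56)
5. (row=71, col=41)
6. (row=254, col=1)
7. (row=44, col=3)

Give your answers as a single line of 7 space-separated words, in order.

Answer: yes no yes no no no no

Derivation:
(201,72): row=0b11001001, col=0b1001000, row AND col = 0b1001000 = 72; 72 == 72 -> filled
(113,82): row=0b1110001, col=0b1010010, row AND col = 0b1010000 = 80; 80 != 82 -> empty
(1,1): row=0b1, col=0b1, row AND col = 0b1 = 1; 1 == 1 -> filled
(95,56): row=0b1011111, col=0b111000, row AND col = 0b11000 = 24; 24 != 56 -> empty
(71,41): row=0b1000111, col=0b101001, row AND col = 0b1 = 1; 1 != 41 -> empty
(254,1): row=0b11111110, col=0b1, row AND col = 0b0 = 0; 0 != 1 -> empty
(44,3): row=0b101100, col=0b11, row AND col = 0b0 = 0; 0 != 3 -> empty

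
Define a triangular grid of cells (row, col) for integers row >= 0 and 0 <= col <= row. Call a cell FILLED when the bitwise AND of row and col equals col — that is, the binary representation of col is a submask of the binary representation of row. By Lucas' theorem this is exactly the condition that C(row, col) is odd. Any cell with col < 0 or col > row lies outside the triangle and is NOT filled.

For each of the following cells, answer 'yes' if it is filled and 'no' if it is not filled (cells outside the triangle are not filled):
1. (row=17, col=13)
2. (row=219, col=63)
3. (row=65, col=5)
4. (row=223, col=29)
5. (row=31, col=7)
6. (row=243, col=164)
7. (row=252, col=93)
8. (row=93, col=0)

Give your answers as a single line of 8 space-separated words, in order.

(17,13): row=0b10001, col=0b1101, row AND col = 0b1 = 1; 1 != 13 -> empty
(219,63): row=0b11011011, col=0b111111, row AND col = 0b11011 = 27; 27 != 63 -> empty
(65,5): row=0b1000001, col=0b101, row AND col = 0b1 = 1; 1 != 5 -> empty
(223,29): row=0b11011111, col=0b11101, row AND col = 0b11101 = 29; 29 == 29 -> filled
(31,7): row=0b11111, col=0b111, row AND col = 0b111 = 7; 7 == 7 -> filled
(243,164): row=0b11110011, col=0b10100100, row AND col = 0b10100000 = 160; 160 != 164 -> empty
(252,93): row=0b11111100, col=0b1011101, row AND col = 0b1011100 = 92; 92 != 93 -> empty
(93,0): row=0b1011101, col=0b0, row AND col = 0b0 = 0; 0 == 0 -> filled

Answer: no no no yes yes no no yes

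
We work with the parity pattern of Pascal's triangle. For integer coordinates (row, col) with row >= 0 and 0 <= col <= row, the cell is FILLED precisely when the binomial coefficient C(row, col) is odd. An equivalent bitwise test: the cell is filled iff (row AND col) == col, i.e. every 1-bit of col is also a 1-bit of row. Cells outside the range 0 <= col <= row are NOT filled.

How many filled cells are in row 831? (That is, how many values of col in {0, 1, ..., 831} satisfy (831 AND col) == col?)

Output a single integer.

831 in binary = 1100111111
popcount(831) = number of 1-bits in 1100111111 = 8
A col c satisfies (831 AND c) == c iff every set bit of c is also set in 831; each of the 8 set bits of 831 can independently be on or off in c.
count = 2^8 = 256

Answer: 256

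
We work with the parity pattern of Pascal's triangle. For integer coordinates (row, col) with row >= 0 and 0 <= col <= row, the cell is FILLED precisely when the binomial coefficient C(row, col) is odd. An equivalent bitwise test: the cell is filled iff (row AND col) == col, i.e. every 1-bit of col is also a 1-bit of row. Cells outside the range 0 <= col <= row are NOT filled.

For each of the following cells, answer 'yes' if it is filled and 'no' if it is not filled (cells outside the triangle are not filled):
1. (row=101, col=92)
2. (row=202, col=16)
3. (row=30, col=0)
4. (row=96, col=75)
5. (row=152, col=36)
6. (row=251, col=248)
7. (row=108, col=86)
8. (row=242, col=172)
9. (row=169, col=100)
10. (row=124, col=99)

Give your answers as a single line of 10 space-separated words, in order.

(101,92): row=0b1100101, col=0b1011100, row AND col = 0b1000100 = 68; 68 != 92 -> empty
(202,16): row=0b11001010, col=0b10000, row AND col = 0b0 = 0; 0 != 16 -> empty
(30,0): row=0b11110, col=0b0, row AND col = 0b0 = 0; 0 == 0 -> filled
(96,75): row=0b1100000, col=0b1001011, row AND col = 0b1000000 = 64; 64 != 75 -> empty
(152,36): row=0b10011000, col=0b100100, row AND col = 0b0 = 0; 0 != 36 -> empty
(251,248): row=0b11111011, col=0b11111000, row AND col = 0b11111000 = 248; 248 == 248 -> filled
(108,86): row=0b1101100, col=0b1010110, row AND col = 0b1000100 = 68; 68 != 86 -> empty
(242,172): row=0b11110010, col=0b10101100, row AND col = 0b10100000 = 160; 160 != 172 -> empty
(169,100): row=0b10101001, col=0b1100100, row AND col = 0b100000 = 32; 32 != 100 -> empty
(124,99): row=0b1111100, col=0b1100011, row AND col = 0b1100000 = 96; 96 != 99 -> empty

Answer: no no yes no no yes no no no no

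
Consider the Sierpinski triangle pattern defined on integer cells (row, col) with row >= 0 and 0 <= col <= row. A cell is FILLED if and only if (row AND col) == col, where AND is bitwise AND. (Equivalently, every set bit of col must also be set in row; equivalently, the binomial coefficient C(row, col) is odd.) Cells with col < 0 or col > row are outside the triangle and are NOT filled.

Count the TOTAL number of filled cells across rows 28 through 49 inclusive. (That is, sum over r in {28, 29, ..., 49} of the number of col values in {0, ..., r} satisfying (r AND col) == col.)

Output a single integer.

r28=11100 pc3: +8 =8
r29=11101 pc4: +16 =24
r30=11110 pc4: +16 =40
r31=11111 pc5: +32 =72
r32=100000 pc1: +2 =74
r33=100001 pc2: +4 =78
r34=100010 pc2: +4 =82
r35=100011 pc3: +8 =90
r36=100100 pc2: +4 =94
r37=100101 pc3: +8 =102
r38=100110 pc3: +8 =110
r39=100111 pc4: +16 =126
r40=101000 pc2: +4 =130
r41=101001 pc3: +8 =138
r42=101010 pc3: +8 =146
r43=101011 pc4: +16 =162
r44=101100 pc3: +8 =170
r45=101101 pc4: +16 =186
r46=101110 pc4: +16 =202
r47=101111 pc5: +32 =234
r48=110000 pc2: +4 =238
r49=110001 pc3: +8 =246

Answer: 246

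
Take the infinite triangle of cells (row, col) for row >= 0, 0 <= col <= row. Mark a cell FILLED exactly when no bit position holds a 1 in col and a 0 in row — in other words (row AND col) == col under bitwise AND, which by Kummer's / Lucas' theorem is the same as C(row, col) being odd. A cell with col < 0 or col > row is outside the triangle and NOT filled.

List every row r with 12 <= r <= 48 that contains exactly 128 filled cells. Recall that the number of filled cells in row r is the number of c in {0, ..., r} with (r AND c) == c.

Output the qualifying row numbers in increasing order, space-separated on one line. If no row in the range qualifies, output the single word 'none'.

Answer: none

Derivation:
Row r has 2^popcount(r) filled cells, so we need popcount(r) = log2(128) = 7.
Scan r = 12..48 and keep those with exactly 7 one-bits:
r=12=1100 popcount=2 -> skip
r=13=1101 popcount=3 -> skip
r=14=1110 popcount=3 -> skip
r=15=1111 popcount=4 -> skip
r=16=10000 popcount=1 -> skip
r=17=10001 popcount=2 -> skip
r=18=10010 popcount=2 -> skip
r=19=10011 popcount=3 -> skip
r=20=10100 popcount=2 -> skip
r=21=10101 popcount=3 -> skip
r=22=10110 popcount=3 -> skip
r=23=10111 popcount=4 -> skip
r=24=11000 popcount=2 -> skip
r=25=11001 popcount=3 -> skip
r=26=11010 popcount=3 -> skip
r=27=11011 popcount=4 -> skip
r=28=11100 popcount=3 -> skip
r=29=11101 popcount=4 -> skip
r=30=11110 popcount=4 -> skip
r=31=11111 popcount=5 -> skip
r=32=100000 popcount=1 -> skip
r=33=100001 popcount=2 -> skip
r=34=100010 popcount=2 -> skip
r=35=100011 popcount=3 -> skip
r=36=100100 popcount=2 -> skip
r=37=100101 popcount=3 -> skip
r=38=100110 popcount=3 -> skip
r=39=100111 popcount=4 -> skip
r=40=101000 popcount=2 -> skip
r=41=101001 popcount=3 -> skip
r=42=101010 popcount=3 -> skip
r=43=101011 popcount=4 -> skip
r=44=101100 popcount=3 -> skip
r=45=101101 popcount=4 -> skip
r=46=101110 popcount=4 -> skip
r=47=101111 popcount=5 -> skip
r=48=110000 popcount=2 -> skip
Kept rows: none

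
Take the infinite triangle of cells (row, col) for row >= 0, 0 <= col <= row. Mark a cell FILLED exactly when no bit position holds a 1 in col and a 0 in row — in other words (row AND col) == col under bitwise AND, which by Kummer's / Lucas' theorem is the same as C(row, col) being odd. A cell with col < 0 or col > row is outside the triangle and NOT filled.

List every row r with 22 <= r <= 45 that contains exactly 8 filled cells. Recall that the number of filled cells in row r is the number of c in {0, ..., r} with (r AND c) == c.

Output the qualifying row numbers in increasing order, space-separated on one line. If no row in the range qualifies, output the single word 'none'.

Row r has 2^popcount(r) filled cells, so we need popcount(r) = log2(8) = 3.
Scan r = 22..45 and keep those with exactly 3 one-bits:
r=22=10110 popcount=3 -> KEEP
r=23=10111 popcount=4 -> skip
r=24=11000 popcount=2 -> skip
r=25=11001 popcount=3 -> KEEP
r=26=11010 popcount=3 -> KEEP
r=27=11011 popcount=4 -> skip
r=28=11100 popcount=3 -> KEEP
r=29=11101 popcount=4 -> skip
r=30=11110 popcount=4 -> skip
r=31=11111 popcount=5 -> skip
r=32=100000 popcount=1 -> skip
r=33=100001 popcount=2 -> skip
r=34=100010 popcount=2 -> skip
r=35=100011 popcount=3 -> KEEP
r=36=100100 popcount=2 -> skip
r=37=100101 popcount=3 -> KEEP
r=38=100110 popcount=3 -> KEEP
r=39=100111 popcount=4 -> skip
r=40=101000 popcount=2 -> skip
r=41=101001 popcount=3 -> KEEP
r=42=101010 popcount=3 -> KEEP
r=43=101011 popcount=4 -> skip
r=44=101100 popcount=3 -> KEEP
r=45=101101 popcount=4 -> skip
Kept rows: 22 25 26 28 35 37 38 41 42 44

Answer: 22 25 26 28 35 37 38 41 42 44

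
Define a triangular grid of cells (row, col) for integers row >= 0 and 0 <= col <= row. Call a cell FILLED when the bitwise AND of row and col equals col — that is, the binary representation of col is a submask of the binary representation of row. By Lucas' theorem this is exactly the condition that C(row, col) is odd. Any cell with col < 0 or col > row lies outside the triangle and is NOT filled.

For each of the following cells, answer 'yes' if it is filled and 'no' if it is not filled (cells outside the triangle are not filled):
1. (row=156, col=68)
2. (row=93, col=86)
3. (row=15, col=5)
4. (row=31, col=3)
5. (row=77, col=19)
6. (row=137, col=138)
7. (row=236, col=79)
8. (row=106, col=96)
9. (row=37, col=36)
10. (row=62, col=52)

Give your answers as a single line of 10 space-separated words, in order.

(156,68): row=0b10011100, col=0b1000100, row AND col = 0b100 = 4; 4 != 68 -> empty
(93,86): row=0b1011101, col=0b1010110, row AND col = 0b1010100 = 84; 84 != 86 -> empty
(15,5): row=0b1111, col=0b101, row AND col = 0b101 = 5; 5 == 5 -> filled
(31,3): row=0b11111, col=0b11, row AND col = 0b11 = 3; 3 == 3 -> filled
(77,19): row=0b1001101, col=0b10011, row AND col = 0b1 = 1; 1 != 19 -> empty
(137,138): col outside [0, 137] -> not filled
(236,79): row=0b11101100, col=0b1001111, row AND col = 0b1001100 = 76; 76 != 79 -> empty
(106,96): row=0b1101010, col=0b1100000, row AND col = 0b1100000 = 96; 96 == 96 -> filled
(37,36): row=0b100101, col=0b100100, row AND col = 0b100100 = 36; 36 == 36 -> filled
(62,52): row=0b111110, col=0b110100, row AND col = 0b110100 = 52; 52 == 52 -> filled

Answer: no no yes yes no no no yes yes yes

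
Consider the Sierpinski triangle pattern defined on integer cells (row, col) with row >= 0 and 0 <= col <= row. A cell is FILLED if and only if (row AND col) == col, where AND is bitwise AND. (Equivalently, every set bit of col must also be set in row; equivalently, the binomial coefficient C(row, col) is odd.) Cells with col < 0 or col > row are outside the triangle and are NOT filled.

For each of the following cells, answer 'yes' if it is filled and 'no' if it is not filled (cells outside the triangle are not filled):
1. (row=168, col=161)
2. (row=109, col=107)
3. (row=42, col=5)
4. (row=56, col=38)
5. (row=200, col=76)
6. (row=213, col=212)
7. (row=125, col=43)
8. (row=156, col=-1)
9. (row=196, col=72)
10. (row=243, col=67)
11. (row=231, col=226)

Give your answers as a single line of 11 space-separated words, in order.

(168,161): row=0b10101000, col=0b10100001, row AND col = 0b10100000 = 160; 160 != 161 -> empty
(109,107): row=0b1101101, col=0b1101011, row AND col = 0b1101001 = 105; 105 != 107 -> empty
(42,5): row=0b101010, col=0b101, row AND col = 0b0 = 0; 0 != 5 -> empty
(56,38): row=0b111000, col=0b100110, row AND col = 0b100000 = 32; 32 != 38 -> empty
(200,76): row=0b11001000, col=0b1001100, row AND col = 0b1001000 = 72; 72 != 76 -> empty
(213,212): row=0b11010101, col=0b11010100, row AND col = 0b11010100 = 212; 212 == 212 -> filled
(125,43): row=0b1111101, col=0b101011, row AND col = 0b101001 = 41; 41 != 43 -> empty
(156,-1): col outside [0, 156] -> not filled
(196,72): row=0b11000100, col=0b1001000, row AND col = 0b1000000 = 64; 64 != 72 -> empty
(243,67): row=0b11110011, col=0b1000011, row AND col = 0b1000011 = 67; 67 == 67 -> filled
(231,226): row=0b11100111, col=0b11100010, row AND col = 0b11100010 = 226; 226 == 226 -> filled

Answer: no no no no no yes no no no yes yes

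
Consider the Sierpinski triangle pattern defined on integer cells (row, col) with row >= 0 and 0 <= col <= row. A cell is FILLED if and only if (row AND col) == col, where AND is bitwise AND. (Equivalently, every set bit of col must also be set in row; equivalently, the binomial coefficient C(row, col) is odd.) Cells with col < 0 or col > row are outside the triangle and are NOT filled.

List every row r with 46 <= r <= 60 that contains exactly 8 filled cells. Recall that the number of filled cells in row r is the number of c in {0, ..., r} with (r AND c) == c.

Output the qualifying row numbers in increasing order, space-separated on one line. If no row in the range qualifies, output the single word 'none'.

Answer: 49 50 52 56

Derivation:
Row r has 2^popcount(r) filled cells, so we need popcount(r) = log2(8) = 3.
Scan r = 46..60 and keep those with exactly 3 one-bits:
r=46=101110 popcount=4 -> skip
r=47=101111 popcount=5 -> skip
r=48=110000 popcount=2 -> skip
r=49=110001 popcount=3 -> KEEP
r=50=110010 popcount=3 -> KEEP
r=51=110011 popcount=4 -> skip
r=52=110100 popcount=3 -> KEEP
r=53=110101 popcount=4 -> skip
r=54=110110 popcount=4 -> skip
r=55=110111 popcount=5 -> skip
r=56=111000 popcount=3 -> KEEP
r=57=111001 popcount=4 -> skip
r=58=111010 popcount=4 -> skip
r=59=111011 popcount=5 -> skip
r=60=111100 popcount=4 -> skip
Kept rows: 49 50 52 56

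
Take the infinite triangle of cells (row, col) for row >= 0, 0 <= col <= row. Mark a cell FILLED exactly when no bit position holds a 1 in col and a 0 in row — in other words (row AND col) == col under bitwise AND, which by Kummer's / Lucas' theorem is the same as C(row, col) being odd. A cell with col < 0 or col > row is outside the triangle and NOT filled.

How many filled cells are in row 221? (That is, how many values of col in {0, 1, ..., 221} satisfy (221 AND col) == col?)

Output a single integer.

Answer: 64

Derivation:
221 in binary = 11011101
popcount(221) = number of 1-bits in 11011101 = 6
A col c satisfies (221 AND c) == c iff every set bit of c is also set in 221; each of the 6 set bits of 221 can independently be on or off in c.
count = 2^6 = 64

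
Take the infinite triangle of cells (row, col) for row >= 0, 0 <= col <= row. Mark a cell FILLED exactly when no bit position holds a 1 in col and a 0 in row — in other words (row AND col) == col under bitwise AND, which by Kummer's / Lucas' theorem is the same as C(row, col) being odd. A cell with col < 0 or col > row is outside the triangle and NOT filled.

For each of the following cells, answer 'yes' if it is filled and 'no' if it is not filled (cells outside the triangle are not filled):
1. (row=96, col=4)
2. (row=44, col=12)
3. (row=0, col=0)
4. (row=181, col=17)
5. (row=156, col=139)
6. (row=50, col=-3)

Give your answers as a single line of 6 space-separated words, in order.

Answer: no yes yes yes no no

Derivation:
(96,4): row=0b1100000, col=0b100, row AND col = 0b0 = 0; 0 != 4 -> empty
(44,12): row=0b101100, col=0b1100, row AND col = 0b1100 = 12; 12 == 12 -> filled
(0,0): row=0b0, col=0b0, row AND col = 0b0 = 0; 0 == 0 -> filled
(181,17): row=0b10110101, col=0b10001, row AND col = 0b10001 = 17; 17 == 17 -> filled
(156,139): row=0b10011100, col=0b10001011, row AND col = 0b10001000 = 136; 136 != 139 -> empty
(50,-3): col outside [0, 50] -> not filled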